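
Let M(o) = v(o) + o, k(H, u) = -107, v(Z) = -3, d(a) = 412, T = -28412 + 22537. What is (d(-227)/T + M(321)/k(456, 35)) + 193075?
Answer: 121369859541/628625 ≈ 1.9307e+5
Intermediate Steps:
T = -5875
M(o) = -3 + o
(d(-227)/T + M(321)/k(456, 35)) + 193075 = (412/(-5875) + (-3 + 321)/(-107)) + 193075 = (412*(-1/5875) + 318*(-1/107)) + 193075 = (-412/5875 - 318/107) + 193075 = -1912334/628625 + 193075 = 121369859541/628625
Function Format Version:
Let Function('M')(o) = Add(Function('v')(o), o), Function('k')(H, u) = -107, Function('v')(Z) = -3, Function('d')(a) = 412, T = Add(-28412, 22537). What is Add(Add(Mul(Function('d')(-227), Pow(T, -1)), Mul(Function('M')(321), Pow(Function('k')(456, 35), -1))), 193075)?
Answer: Rational(121369859541, 628625) ≈ 1.9307e+5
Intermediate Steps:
T = -5875
Function('M')(o) = Add(-3, o)
Add(Add(Mul(Function('d')(-227), Pow(T, -1)), Mul(Function('M')(321), Pow(Function('k')(456, 35), -1))), 193075) = Add(Add(Mul(412, Pow(-5875, -1)), Mul(Add(-3, 321), Pow(-107, -1))), 193075) = Add(Add(Mul(412, Rational(-1, 5875)), Mul(318, Rational(-1, 107))), 193075) = Add(Add(Rational(-412, 5875), Rational(-318, 107)), 193075) = Add(Rational(-1912334, 628625), 193075) = Rational(121369859541, 628625)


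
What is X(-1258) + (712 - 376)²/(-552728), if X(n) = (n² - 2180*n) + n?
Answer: 298731920774/69091 ≈ 4.3237e+6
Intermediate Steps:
X(n) = n² - 2179*n
X(-1258) + (712 - 376)²/(-552728) = -1258*(-2179 - 1258) + (712 - 376)²/(-552728) = -1258*(-3437) + 336²*(-1/552728) = 4323746 + 112896*(-1/552728) = 4323746 - 14112/69091 = 298731920774/69091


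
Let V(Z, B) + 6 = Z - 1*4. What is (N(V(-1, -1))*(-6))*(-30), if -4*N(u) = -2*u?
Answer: -990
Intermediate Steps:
V(Z, B) = -10 + Z (V(Z, B) = -6 + (Z - 1*4) = -6 + (Z - 4) = -6 + (-4 + Z) = -10 + Z)
N(u) = u/2 (N(u) = -(-1)*u/2 = u/2)
(N(V(-1, -1))*(-6))*(-30) = (((-10 - 1)/2)*(-6))*(-30) = (((1/2)*(-11))*(-6))*(-30) = -11/2*(-6)*(-30) = 33*(-30) = -990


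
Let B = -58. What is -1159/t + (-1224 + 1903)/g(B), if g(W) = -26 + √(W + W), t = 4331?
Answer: -634241/28116 - 679*I*√29/396 ≈ -22.558 - 9.2337*I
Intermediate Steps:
g(W) = -26 + √2*√W (g(W) = -26 + √(2*W) = -26 + √2*√W)
-1159/t + (-1224 + 1903)/g(B) = -1159/4331 + (-1224 + 1903)/(-26 + √2*√(-58)) = -1159*1/4331 + 679/(-26 + √2*(I*√58)) = -19/71 + 679/(-26 + 2*I*√29)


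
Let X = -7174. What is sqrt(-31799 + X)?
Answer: I*sqrt(38973) ≈ 197.42*I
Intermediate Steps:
sqrt(-31799 + X) = sqrt(-31799 - 7174) = sqrt(-38973) = I*sqrt(38973)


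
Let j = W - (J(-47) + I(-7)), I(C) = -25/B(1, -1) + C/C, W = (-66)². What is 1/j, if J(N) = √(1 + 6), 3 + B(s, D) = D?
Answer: 9940/43226559 + 16*√7/302585913 ≈ 0.00023009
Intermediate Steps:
B(s, D) = -3 + D
W = 4356
J(N) = √7
I(C) = 29/4 (I(C) = -25/(-3 - 1) + C/C = -25/(-4) + 1 = -25*(-¼) + 1 = 25/4 + 1 = 29/4)
j = 17395/4 - √7 (j = 4356 - (√7 + 29/4) = 4356 - (29/4 + √7) = 4356 + (-29/4 - √7) = 17395/4 - √7 ≈ 4346.1)
1/j = 1/(17395/4 - √7)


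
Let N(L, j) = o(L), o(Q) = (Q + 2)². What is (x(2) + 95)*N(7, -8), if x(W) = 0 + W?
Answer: 7857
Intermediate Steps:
o(Q) = (2 + Q)²
N(L, j) = (2 + L)²
x(W) = W
(x(2) + 95)*N(7, -8) = (2 + 95)*(2 + 7)² = 97*9² = 97*81 = 7857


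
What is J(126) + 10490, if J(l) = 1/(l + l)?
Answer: 2643481/252 ≈ 10490.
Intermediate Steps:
J(l) = 1/(2*l)
J(126) + 10490 = (1/2)/126 + 10490 = (1/2)*(1/126) + 10490 = 1/252 + 10490 = 2643481/252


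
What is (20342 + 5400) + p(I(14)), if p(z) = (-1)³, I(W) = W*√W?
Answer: 25741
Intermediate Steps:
I(W) = W^(3/2)
p(z) = -1
(20342 + 5400) + p(I(14)) = (20342 + 5400) - 1 = 25742 - 1 = 25741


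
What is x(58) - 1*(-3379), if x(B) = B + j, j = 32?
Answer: 3469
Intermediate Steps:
x(B) = 32 + B (x(B) = B + 32 = 32 + B)
x(58) - 1*(-3379) = (32 + 58) - 1*(-3379) = 90 + 3379 = 3469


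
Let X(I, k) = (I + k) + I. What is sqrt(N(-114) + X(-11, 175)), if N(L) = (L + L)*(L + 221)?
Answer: I*sqrt(24243) ≈ 155.7*I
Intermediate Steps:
X(I, k) = k + 2*I
N(L) = 2*L*(221 + L) (N(L) = (2*L)*(221 + L) = 2*L*(221 + L))
sqrt(N(-114) + X(-11, 175)) = sqrt(2*(-114)*(221 - 114) + (175 + 2*(-11))) = sqrt(2*(-114)*107 + (175 - 22)) = sqrt(-24396 + 153) = sqrt(-24243) = I*sqrt(24243)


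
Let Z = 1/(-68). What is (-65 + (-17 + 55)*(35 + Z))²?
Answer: 1848226081/1156 ≈ 1.5988e+6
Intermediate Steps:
Z = -1/68 ≈ -0.014706
(-65 + (-17 + 55)*(35 + Z))² = (-65 + (-17 + 55)*(35 - 1/68))² = (-65 + 38*(2379/68))² = (-65 + 45201/34)² = (42991/34)² = 1848226081/1156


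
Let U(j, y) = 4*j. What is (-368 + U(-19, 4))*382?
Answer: -169608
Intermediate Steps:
(-368 + U(-19, 4))*382 = (-368 + 4*(-19))*382 = (-368 - 76)*382 = -444*382 = -169608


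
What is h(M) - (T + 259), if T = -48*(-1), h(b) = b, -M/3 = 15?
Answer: -352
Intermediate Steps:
M = -45 (M = -3*15 = -45)
T = 48
h(M) - (T + 259) = -45 - (48 + 259) = -45 - 1*307 = -45 - 307 = -352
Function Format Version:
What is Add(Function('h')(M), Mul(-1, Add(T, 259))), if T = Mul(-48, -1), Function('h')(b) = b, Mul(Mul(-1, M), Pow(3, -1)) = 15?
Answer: -352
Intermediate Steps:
M = -45 (M = Mul(-3, 15) = -45)
T = 48
Add(Function('h')(M), Mul(-1, Add(T, 259))) = Add(-45, Mul(-1, Add(48, 259))) = Add(-45, Mul(-1, 307)) = Add(-45, -307) = -352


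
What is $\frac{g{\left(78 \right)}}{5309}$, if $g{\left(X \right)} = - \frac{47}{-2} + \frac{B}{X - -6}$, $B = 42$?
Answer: $\frac{24}{5309} \approx 0.0045206$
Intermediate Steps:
$g{\left(X \right)} = \frac{47}{2} + \frac{42}{6 + X}$ ($g{\left(X \right)} = - \frac{47}{-2} + \frac{42}{X - -6} = \left(-47\right) \left(- \frac{1}{2}\right) + \frac{42}{X + 6} = \frac{47}{2} + \frac{42}{6 + X}$)
$\frac{g{\left(78 \right)}}{5309} = \frac{\frac{1}{2} \frac{1}{6 + 78} \left(366 + 47 \cdot 78\right)}{5309} = \frac{366 + 3666}{2 \cdot 84} \cdot \frac{1}{5309} = \frac{1}{2} \cdot \frac{1}{84} \cdot 4032 \cdot \frac{1}{5309} = 24 \cdot \frac{1}{5309} = \frac{24}{5309}$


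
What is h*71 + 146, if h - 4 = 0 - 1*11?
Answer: -351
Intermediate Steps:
h = -7 (h = 4 + (0 - 1*11) = 4 + (0 - 11) = 4 - 11 = -7)
h*71 + 146 = -7*71 + 146 = -497 + 146 = -351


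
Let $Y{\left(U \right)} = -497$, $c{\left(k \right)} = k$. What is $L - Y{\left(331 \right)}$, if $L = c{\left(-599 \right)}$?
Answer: $-102$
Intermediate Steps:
$L = -599$
$L - Y{\left(331 \right)} = -599 - -497 = -599 + 497 = -102$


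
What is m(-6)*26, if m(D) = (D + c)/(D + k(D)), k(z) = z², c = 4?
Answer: -26/15 ≈ -1.7333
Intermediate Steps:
m(D) = (4 + D)/(D + D²) (m(D) = (D + 4)/(D + D²) = (4 + D)/(D + D²))
m(-6)*26 = ((4 - 6)/((-6)*(1 - 6)))*26 = -⅙*(-2)/(-5)*26 = -⅙*(-⅕)*(-2)*26 = -1/15*26 = -26/15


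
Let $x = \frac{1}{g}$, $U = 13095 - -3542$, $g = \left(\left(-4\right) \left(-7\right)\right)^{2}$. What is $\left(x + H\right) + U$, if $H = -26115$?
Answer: $- \frac{7430751}{784} \approx -9478.0$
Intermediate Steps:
$g = 784$ ($g = 28^{2} = 784$)
$U = 16637$ ($U = 13095 + 3542 = 16637$)
$x = \frac{1}{784} \approx 0.0012755$
$\left(x + H\right) + U = \left(\frac{1}{784} - 26115\right) + 16637 = - \frac{20474159}{784} + 16637 = - \frac{7430751}{784}$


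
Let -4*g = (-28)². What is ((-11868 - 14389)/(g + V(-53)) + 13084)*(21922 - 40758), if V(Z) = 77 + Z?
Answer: -10721003845/43 ≈ -2.4933e+8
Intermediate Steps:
g = -196 (g = -¼*(-28)² = -¼*784 = -196)
((-11868 - 14389)/(g + V(-53)) + 13084)*(21922 - 40758) = ((-11868 - 14389)/(-196 + (77 - 53)) + 13084)*(21922 - 40758) = (-26257/(-196 + 24) + 13084)*(-18836) = (-26257/(-172) + 13084)*(-18836) = (-26257*(-1/172) + 13084)*(-18836) = (26257/172 + 13084)*(-18836) = (2276705/172)*(-18836) = -10721003845/43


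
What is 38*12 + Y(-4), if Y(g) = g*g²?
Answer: 392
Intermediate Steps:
Y(g) = g³
38*12 + Y(-4) = 38*12 + (-4)³ = 456 - 64 = 392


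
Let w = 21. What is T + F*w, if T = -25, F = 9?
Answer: 164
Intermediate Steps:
T + F*w = -25 + 9*21 = -25 + 189 = 164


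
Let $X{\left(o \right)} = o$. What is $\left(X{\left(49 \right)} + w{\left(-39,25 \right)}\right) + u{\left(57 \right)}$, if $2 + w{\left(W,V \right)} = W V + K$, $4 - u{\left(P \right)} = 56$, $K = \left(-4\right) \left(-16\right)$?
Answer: $-916$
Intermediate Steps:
$K = 64$
$u{\left(P \right)} = -52$ ($u{\left(P \right)} = 4 - 56 = -52$)
$w{\left(W,V \right)} = 62 + V W$ ($w{\left(W,V \right)} = -2 + \left(W V + 64\right) = -2 + \left(V W + 64\right) = -2 + \left(64 + V W\right) = 62 + V W$)
$\left(X{\left(49 \right)} + w{\left(-39,25 \right)}\right) + u{\left(57 \right)} = \left(49 + \left(62 + 25 \left(-39\right)\right)\right) - 52 = \left(49 + \left(62 - 975\right)\right) - 52 = \left(49 - 913\right) - 52 = -864 - 52 = -916$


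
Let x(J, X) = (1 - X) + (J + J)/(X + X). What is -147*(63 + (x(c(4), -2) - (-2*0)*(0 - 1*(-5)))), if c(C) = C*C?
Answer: -8526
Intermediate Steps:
c(C) = C²
x(J, X) = 1 - X + J/X (x(J, X) = (1 - X) + (2*J)/((2*X)) = (1 - X) + (2*J)*(1/(2*X)) = (1 - X) + J/X = 1 - X + J/X)
-147*(63 + (x(c(4), -2) - (-2*0)*(0 - 1*(-5)))) = -147*(63 + ((1 - 1*(-2) + 4²/(-2)) - (-2*0)*(0 - 1*(-5)))) = -147*(63 + ((1 + 2 + 16*(-½)) - 0*(0 + 5))) = -147*(63 + ((1 + 2 - 8) - 0*5)) = -147*(63 + (-5 - 1*0)) = -147*(63 + (-5 + 0)) = -147*(63 - 5) = -147*58 = -8526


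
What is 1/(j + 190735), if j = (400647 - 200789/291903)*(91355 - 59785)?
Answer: 291903/3692162770588345 ≈ 7.9060e-11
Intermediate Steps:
j = 3692107094469640/291903 (j = (400647 - 200789*1/291903)*31570 = (400647 - 200789/291903)*31570 = (116949860452/291903)*31570 = 3692107094469640/291903 ≈ 1.2648e+10)
1/(j + 190735) = 1/(3692107094469640/291903 + 190735) = 1/(3692162770588345/291903) = 291903/3692162770588345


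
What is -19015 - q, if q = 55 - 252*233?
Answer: 39646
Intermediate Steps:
q = -58661 (q = 55 - 58716 = -58661)
-19015 - q = -19015 - 1*(-58661) = -19015 + 58661 = 39646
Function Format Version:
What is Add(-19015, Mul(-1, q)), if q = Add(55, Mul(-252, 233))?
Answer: 39646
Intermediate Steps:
q = -58661 (q = Add(55, -58716) = -58661)
Add(-19015, Mul(-1, q)) = Add(-19015, Mul(-1, -58661)) = Add(-19015, 58661) = 39646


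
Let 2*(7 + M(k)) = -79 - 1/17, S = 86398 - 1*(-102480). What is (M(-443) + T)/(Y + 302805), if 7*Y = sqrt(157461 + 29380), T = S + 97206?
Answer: 72149109042465/76378489888528 - 34038459*sqrt(186841)/76378489888528 ≈ 0.94443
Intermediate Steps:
S = 188878 (S = 86398 + 102480 = 188878)
M(k) = -791/17 (M(k) = -7 + (-79 - 1/17)/2 = -7 + (1/2)*(-1344/17) = -7 - 672/17 = -791/17)
T = 286084 (T = 188878 + 97206 = 286084)
Y = sqrt(186841)/7 (Y = sqrt(157461 + 29380)/7 = sqrt(186841)/7 ≈ 61.750)
(M(-443) + T)/(Y + 302805) = (-791/17 + 286084)/(sqrt(186841)/7 + 302805) = 4862637/(17*(302805 + sqrt(186841)/7))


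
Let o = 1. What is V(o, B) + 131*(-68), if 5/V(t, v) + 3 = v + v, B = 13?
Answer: -204879/23 ≈ -8907.8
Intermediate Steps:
V(t, v) = 5/(-3 + 2*v) (V(t, v) = 5/(-3 + (v + v)) = 5/(-3 + 2*v))
V(o, B) + 131*(-68) = 5/(-3 + 2*13) + 131*(-68) = 5/(-3 + 26) - 8908 = 5/23 - 8908 = -204879/23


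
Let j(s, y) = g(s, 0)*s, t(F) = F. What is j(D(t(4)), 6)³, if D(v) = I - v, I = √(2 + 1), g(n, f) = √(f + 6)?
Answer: -600*√6 + 918*√2 ≈ -171.45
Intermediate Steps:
g(n, f) = √(6 + f)
I = √3 ≈ 1.7320
D(v) = √3 - v
j(s, y) = s*√6 (j(s, y) = √(6 + 0)*s = √6*s = s*√6)
j(D(t(4)), 6)³ = ((√3 - 1*4)*√6)³ = ((√3 - 4)*√6)³ = ((-4 + √3)*√6)³ = (√6*(-4 + √3))³ = 6*√6*(-4 + √3)³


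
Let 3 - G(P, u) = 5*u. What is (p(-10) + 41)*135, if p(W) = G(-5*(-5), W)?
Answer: 12690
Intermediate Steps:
G(P, u) = 3 - 5*u
p(W) = 3 - 5*W
(p(-10) + 41)*135 = ((3 - 5*(-10)) + 41)*135 = ((3 + 50) + 41)*135 = (53 + 41)*135 = 94*135 = 12690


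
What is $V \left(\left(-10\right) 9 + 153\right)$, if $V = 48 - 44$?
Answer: $252$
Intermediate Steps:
$V = 4$ ($V = 48 - 44 = 4$)
$V \left(\left(-10\right) 9 + 153\right) = 4 \left(\left(-10\right) 9 + 153\right) = 4 \left(-90 + 153\right) = 4 \cdot 63 = 252$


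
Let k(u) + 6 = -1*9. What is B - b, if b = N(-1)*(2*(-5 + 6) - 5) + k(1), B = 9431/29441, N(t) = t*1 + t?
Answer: 274400/29441 ≈ 9.3203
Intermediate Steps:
k(u) = -15 (k(u) = -6 - 1*9 = -6 - 9 = -15)
N(t) = 2*t (N(t) = t + t = 2*t)
B = 9431/29441 (B = 9431*(1/29441) = 9431/29441 ≈ 0.32034)
b = -9 (b = (2*(-1))*(2*(-5 + 6) - 5) - 15 = -2*(2*1 - 5) - 15 = -2*(2 - 5) - 15 = -2*(-3) - 15 = 6 - 15 = -9)
B - b = 9431/29441 - 1*(-9) = 9431/29441 + 9 = 274400/29441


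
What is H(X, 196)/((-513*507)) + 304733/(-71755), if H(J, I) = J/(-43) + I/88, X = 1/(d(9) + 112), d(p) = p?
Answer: -91640404899727/21578378434470 ≈ -4.2469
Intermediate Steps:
X = 1/121 (X = 1/(9 + 112) = 1/121 ≈ 0.0082645)
H(J, I) = -J/43 + I/88 (H(J, I) = J*(-1/43) + I*(1/88) = -J/43 + I/88)
H(X, 196)/((-513*507)) + 304733/(-71755) = (-1/43*1/121 + (1/88)*196)/((-513*507)) + 304733/(-71755) = (-1/5203 + 49/22)/(-260091) + 304733*(-1/71755) = (23175/10406)*(-1/260091) - 304733/71755 = -2575/300722994 - 304733/71755 = -91640404899727/21578378434470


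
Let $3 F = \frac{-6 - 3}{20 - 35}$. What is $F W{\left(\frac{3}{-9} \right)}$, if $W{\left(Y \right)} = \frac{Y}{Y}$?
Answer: $\frac{1}{5} \approx 0.2$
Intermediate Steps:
$F = \frac{1}{5}$ ($F = \frac{\left(-6 - 3\right) \frac{1}{20 - 35}}{3} = \frac{\left(-9\right) \frac{1}{20 - 35}}{3} = \frac{\left(-9\right) \frac{1}{-15}}{3} = \frac{\left(-9\right) \left(- \frac{1}{15}\right)}{3} = \frac{1}{3} \cdot \frac{3}{5} = \frac{1}{5} \approx 0.2$)
$W{\left(Y \right)} = 1$
$F W{\left(\frac{3}{-9} \right)} = \frac{1}{5} \cdot 1 = \frac{1}{5}$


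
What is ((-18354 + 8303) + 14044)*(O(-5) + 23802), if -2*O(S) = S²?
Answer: 189982947/2 ≈ 9.4991e+7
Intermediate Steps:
O(S) = -S²/2
((-18354 + 8303) + 14044)*(O(-5) + 23802) = ((-18354 + 8303) + 14044)*(-½*(-5)² + 23802) = (-10051 + 14044)*(-½*25 + 23802) = 3993*(-25/2 + 23802) = 3993*(47579/2) = 189982947/2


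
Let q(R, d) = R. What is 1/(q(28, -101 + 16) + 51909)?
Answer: 1/51937 ≈ 1.9254e-5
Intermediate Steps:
1/(q(28, -101 + 16) + 51909) = 1/(28 + 51909) = 1/51937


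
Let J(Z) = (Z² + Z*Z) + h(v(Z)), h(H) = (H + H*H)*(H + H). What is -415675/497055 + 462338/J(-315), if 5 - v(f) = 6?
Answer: 377735156/252924525 ≈ 1.4935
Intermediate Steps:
v(f) = -1 (v(f) = 5 - 1*6 = 5 - 6 = -1)
h(H) = 2*H*(H + H²) (h(H) = (H + H²)*(2*H) = 2*H*(H + H²))
J(Z) = 2*Z² (J(Z) = (Z² + Z*Z) + 2*(-1)²*(1 - 1) = (Z² + Z²) + 2*1*0 = 2*Z² + 0 = 2*Z²)
-415675/497055 + 462338/J(-315) = -415675/497055 + 462338/((2*(-315)²)) = -415675*1/497055 + 462338/((2*99225)) = -6395/7647 + 462338/198450 = -6395/7647 + 462338*(1/198450) = -6395/7647 + 231169/99225 = 377735156/252924525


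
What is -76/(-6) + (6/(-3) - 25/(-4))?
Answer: 203/12 ≈ 16.917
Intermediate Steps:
-76/(-6) + (6/(-3) - 25/(-4)) = -76*(-1)/6 + (6*(-1/3) - 25*(-1/4)) = -4*(-19/6) + (-2 + 25/4) = 38/3 + 17/4 = 203/12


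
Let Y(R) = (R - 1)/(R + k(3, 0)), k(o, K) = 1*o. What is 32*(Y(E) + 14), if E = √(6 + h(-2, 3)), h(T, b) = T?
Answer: 2272/5 ≈ 454.40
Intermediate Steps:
k(o, K) = o
E = 2 (E = √(6 - 2) = √4 = 2)
Y(R) = (-1 + R)/(3 + R) (Y(R) = (R - 1)/(R + 3) = (-1 + R)/(3 + R))
32*(Y(E) + 14) = 32*((-1 + 2)/(3 + 2) + 14) = 32*(1/5 + 14) = 32*((⅕)*1 + 14) = 32*(⅕ + 14) = 32*(71/5) = 2272/5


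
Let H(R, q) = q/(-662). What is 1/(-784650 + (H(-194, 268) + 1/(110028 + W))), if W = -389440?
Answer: -92485372/72568684581339 ≈ -1.2745e-6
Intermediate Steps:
H(R, q) = -q/662 (H(R, q) = q*(-1/662) = -q/662)
1/(-784650 + (H(-194, 268) + 1/(110028 + W))) = 1/(-784650 + (-1/662*268 + 1/(110028 - 389440))) = 1/(-784650 + (-134/331 + 1/(-279412))) = 1/(-784650 + (-134/331 - 1/279412)) = 1/(-784650 - 37441539/92485372) = 1/(-72568684581339/92485372) = -92485372/72568684581339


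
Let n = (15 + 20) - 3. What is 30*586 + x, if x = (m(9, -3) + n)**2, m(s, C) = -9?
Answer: 18109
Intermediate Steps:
n = 32 (n = 35 - 3 = 32)
x = 529 (x = (-9 + 32)**2 = 23**2 = 529)
30*586 + x = 30*586 + 529 = 17580 + 529 = 18109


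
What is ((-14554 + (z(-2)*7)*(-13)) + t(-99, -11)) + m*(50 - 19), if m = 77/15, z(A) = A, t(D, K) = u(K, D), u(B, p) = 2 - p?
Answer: -211678/15 ≈ -14112.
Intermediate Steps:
t(D, K) = 2 - D
m = 77/15 (m = 77*(1/15) = 77/15 ≈ 5.1333)
((-14554 + (z(-2)*7)*(-13)) + t(-99, -11)) + m*(50 - 19) = ((-14554 - 2*7*(-13)) + (2 - 1*(-99))) + 77*(50 - 19)/15 = ((-14554 - 14*(-13)) + (2 + 99)) + (77/15)*31 = ((-14554 + 182) + 101) + 2387/15 = (-14372 + 101) + 2387/15 = -14271 + 2387/15 = -211678/15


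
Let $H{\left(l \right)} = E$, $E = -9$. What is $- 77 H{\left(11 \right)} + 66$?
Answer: $759$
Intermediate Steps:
$H{\left(l \right)} = -9$
$- 77 H{\left(11 \right)} + 66 = \left(-77\right) \left(-9\right) + 66 = 693 + 66 = 759$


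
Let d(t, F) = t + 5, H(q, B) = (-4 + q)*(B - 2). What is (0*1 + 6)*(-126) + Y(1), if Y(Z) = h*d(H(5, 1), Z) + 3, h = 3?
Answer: -741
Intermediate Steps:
H(q, B) = (-4 + q)*(-2 + B)
d(t, F) = 5 + t
Y(Z) = 15 (Y(Z) = 3*(5 + (8 - 4*1 - 2*5 + 1*5)) + 3 = 3*(5 + (8 - 4 - 10 + 5)) + 3 = 3*(5 - 1) + 3 = 3*4 + 3 = 12 + 3 = 15)
(0*1 + 6)*(-126) + Y(1) = (0*1 + 6)*(-126) + 15 = (0 + 6)*(-126) + 15 = 6*(-126) + 15 = -756 + 15 = -741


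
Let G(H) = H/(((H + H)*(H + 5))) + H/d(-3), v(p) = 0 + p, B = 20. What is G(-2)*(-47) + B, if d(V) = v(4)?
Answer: 107/3 ≈ 35.667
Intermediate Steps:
v(p) = p
d(V) = 4
G(H) = 1/(2*(5 + H)) + H/4 (G(H) = H/(((H + H)*(H + 5))) + H/4 = H/(((2*H)*(5 + H))) + H*(¼) = H/((2*H*(5 + H))) + H/4 = H*(1/(2*H*(5 + H))) + H/4 = 1/(2*(5 + H)) + H/4)
G(-2)*(-47) + B = ((2 + (-2)² + 5*(-2))/(4*(5 - 2)))*(-47) + 20 = ((¼)*(2 + 4 - 10)/3)*(-47) + 20 = ((¼)*(⅓)*(-4))*(-47) + 20 = -⅓*(-47) + 20 = 47/3 + 20 = 107/3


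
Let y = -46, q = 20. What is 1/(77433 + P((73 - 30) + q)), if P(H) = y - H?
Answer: 1/77324 ≈ 1.2933e-5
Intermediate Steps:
P(H) = -46 - H
1/(77433 + P((73 - 30) + q)) = 1/(77433 + (-46 - ((73 - 30) + 20))) = 1/(77433 + (-46 - (43 + 20))) = 1/(77433 + (-46 - 1*63)) = 1/(77433 + (-46 - 63)) = 1/(77433 - 109) = 1/77324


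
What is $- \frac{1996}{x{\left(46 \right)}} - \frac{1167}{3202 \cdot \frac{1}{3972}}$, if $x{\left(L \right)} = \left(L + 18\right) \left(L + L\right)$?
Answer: $- \frac{3412397363}{2356672} \approx -1448.0$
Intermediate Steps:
$x{\left(L \right)} = 2 L \left(18 + L\right)$ ($x{\left(L \right)} = \left(18 + L\right) 2 L = 2 L \left(18 + L\right)$)
$- \frac{1996}{x{\left(46 \right)}} - \frac{1167}{3202 \cdot \frac{1}{3972}} = - \frac{1996}{2 \cdot 46 \left(18 + 46\right)} - \frac{1167}{3202 \cdot \frac{1}{3972}} = - \frac{1996}{2 \cdot 46 \cdot 64} - \frac{1167}{3202 \cdot \frac{1}{3972}} = - \frac{1996}{5888} - \frac{1167}{\frac{1601}{1986}} = \left(-1996\right) \frac{1}{5888} - \frac{2317662}{1601} = - \frac{499}{1472} - \frac{2317662}{1601} = - \frac{3412397363}{2356672}$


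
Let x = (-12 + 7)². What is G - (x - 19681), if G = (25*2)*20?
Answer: 20656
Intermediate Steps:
x = 25 (x = (-5)² = 25)
G = 1000 (G = 50*20 = 1000)
G - (x - 19681) = 1000 - (25 - 19681) = 1000 - 1*(-19656) = 1000 + 19656 = 20656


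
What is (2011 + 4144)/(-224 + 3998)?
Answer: 6155/3774 ≈ 1.6309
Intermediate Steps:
(2011 + 4144)/(-224 + 3998) = 6155/3774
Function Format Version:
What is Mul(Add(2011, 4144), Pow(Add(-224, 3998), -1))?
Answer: Rational(6155, 3774) ≈ 1.6309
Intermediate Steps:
Mul(Add(2011, 4144), Pow(Add(-224, 3998), -1)) = Mul(6155, Pow(3774, -1)) = Mul(6155, Rational(1, 3774)) = Rational(6155, 3774)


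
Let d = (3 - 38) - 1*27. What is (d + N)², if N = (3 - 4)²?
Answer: 3721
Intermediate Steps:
N = 1 (N = (-1)² = 1)
d = -62 (d = -35 - 27 = -62)
(d + N)² = (-62 + 1)² = (-61)² = 3721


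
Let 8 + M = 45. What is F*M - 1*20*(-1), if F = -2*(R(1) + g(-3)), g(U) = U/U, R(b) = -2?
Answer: 94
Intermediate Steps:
M = 37 (M = -8 + 45 = 37)
g(U) = 1
F = 2 (F = -2*(-2 + 1) = -2*(-1) = 2)
F*M - 1*20*(-1) = 2*37 - 1*20*(-1) = 74 - 20*(-1) = 74 + 20 = 94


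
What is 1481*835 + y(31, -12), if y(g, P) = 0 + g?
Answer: 1236666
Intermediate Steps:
y(g, P) = g
1481*835 + y(31, -12) = 1481*835 + 31 = 1236635 + 31 = 1236666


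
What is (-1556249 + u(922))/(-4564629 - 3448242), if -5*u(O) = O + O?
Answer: 2594363/13354785 ≈ 0.19426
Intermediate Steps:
u(O) = -2*O/5 (u(O) = -(O + O)/5 = -2*O/5)
(-1556249 + u(922))/(-4564629 - 3448242) = (-1556249 - 2/5*922)/(-4564629 - 3448242) = (-1556249 - 1844/5)/(-8012871) = -7783089/5*(-1/8012871) = 2594363/13354785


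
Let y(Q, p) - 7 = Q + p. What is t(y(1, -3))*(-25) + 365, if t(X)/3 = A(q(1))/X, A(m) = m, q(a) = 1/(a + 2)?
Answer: 360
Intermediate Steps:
q(a) = 1/(2 + a)
y(Q, p) = 7 + Q + p (y(Q, p) = 7 + (Q + p) = 7 + Q + p)
t(X) = 1/X (t(X) = 3*(1/((2 + 1)*X)) = 3*(1/(3*X)) = 1/X)
t(y(1, -3))*(-25) + 365 = -25/(7 + 1 - 3) + 365 = -25/5 + 365 = (1/5)*(-25) + 365 = -5 + 365 = 360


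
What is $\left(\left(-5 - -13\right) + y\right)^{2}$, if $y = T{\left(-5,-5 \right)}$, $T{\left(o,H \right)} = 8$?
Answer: $256$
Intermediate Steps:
$y = 8$
$\left(\left(-5 - -13\right) + y\right)^{2} = \left(\left(-5 - -13\right) + 8\right)^{2} = \left(\left(-5 + 13\right) + 8\right)^{2} = \left(8 + 8\right)^{2} = 16^{2} = 256$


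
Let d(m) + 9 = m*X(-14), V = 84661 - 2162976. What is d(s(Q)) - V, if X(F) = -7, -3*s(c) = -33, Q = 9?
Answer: 2078229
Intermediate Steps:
s(c) = 11 (s(c) = -⅓*(-33) = 11)
V = -2078315
d(m) = -9 - 7*m (d(m) = -9 + m*(-7) = -9 - 7*m)
d(s(Q)) - V = (-9 - 7*11) - 1*(-2078315) = (-9 - 77) + 2078315 = -86 + 2078315 = 2078229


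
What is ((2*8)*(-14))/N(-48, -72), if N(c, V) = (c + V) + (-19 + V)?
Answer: 224/211 ≈ 1.0616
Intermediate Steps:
N(c, V) = -19 + c + 2*V (N(c, V) = (V + c) + (-19 + V) = -19 + c + 2*V)
((2*8)*(-14))/N(-48, -72) = ((2*8)*(-14))/(-19 - 48 + 2*(-72)) = (16*(-14))/(-19 - 48 - 144) = -224/(-211) = -224*(-1/211) = 224/211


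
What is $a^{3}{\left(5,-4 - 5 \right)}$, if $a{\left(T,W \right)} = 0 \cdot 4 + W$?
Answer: $-729$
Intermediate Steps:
$a{\left(T,W \right)} = W$ ($a{\left(T,W \right)} = 0 + W = W$)
$a^{3}{\left(5,-4 - 5 \right)} = \left(-4 - 5\right)^{3} = \left(-9\right)^{3} = -729$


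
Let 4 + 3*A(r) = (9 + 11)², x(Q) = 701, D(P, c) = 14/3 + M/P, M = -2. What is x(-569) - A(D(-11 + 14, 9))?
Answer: 569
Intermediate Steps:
D(P, c) = 14/3 - 2/P
A(r) = 132 (A(r) = -4/3 + (9 + 11)²/3 = -4/3 + (⅓)*20² = -4/3 + (⅓)*400 = -4/3 + 400/3 = 132)
x(-569) - A(D(-11 + 14, 9)) = 701 - 1*132 = 701 - 132 = 569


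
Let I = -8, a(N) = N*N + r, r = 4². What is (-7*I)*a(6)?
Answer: 2912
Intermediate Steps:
r = 16
a(N) = 16 + N² (a(N) = N*N + 16 = N² + 16 = 16 + N²)
(-7*I)*a(6) = (-7*(-8))*(16 + 6²) = 56*(16 + 36) = 56*52 = 2912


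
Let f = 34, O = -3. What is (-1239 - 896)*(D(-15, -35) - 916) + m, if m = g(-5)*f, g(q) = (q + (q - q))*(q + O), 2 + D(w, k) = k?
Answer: 2036015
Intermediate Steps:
D(w, k) = -2 + k
g(q) = q*(-3 + q) (g(q) = (q + (q - q))*(q - 3) = (q + 0)*(-3 + q) = q*(-3 + q))
m = 1360 (m = -5*(-3 - 5)*34 = -5*(-8)*34 = 40*34 = 1360)
(-1239 - 896)*(D(-15, -35) - 916) + m = (-1239 - 896)*((-2 - 35) - 916) + 1360 = -2135*(-37 - 916) + 1360 = -2135*(-953) + 1360 = 2034655 + 1360 = 2036015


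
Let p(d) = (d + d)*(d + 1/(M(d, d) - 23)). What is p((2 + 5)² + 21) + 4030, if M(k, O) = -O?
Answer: 1286050/93 ≈ 13829.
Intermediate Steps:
p(d) = 2*d*(d + 1/(-23 - d)) (p(d) = (d + d)*(d + 1/(-d - 23)) = (2*d)*(d + 1/(-23 - d)) = 2*d*(d + 1/(-23 - d)))
p((2 + 5)² + 21) + 4030 = 2*((2 + 5)² + 21)*(-1 + ((2 + 5)² + 21)² + 23*((2 + 5)² + 21))/(23 + ((2 + 5)² + 21)) + 4030 = 2*(7² + 21)*(-1 + (7² + 21)² + 23*(7² + 21))/(23 + (7² + 21)) + 4030 = 2*(49 + 21)*(-1 + (49 + 21)² + 23*(49 + 21))/(23 + (49 + 21)) + 4030 = 2*70*(-1 + 70² + 23*70)/(23 + 70) + 4030 = 2*70*(-1 + 4900 + 1610)/93 + 4030 = 2*70*(1/93)*6509 + 4030 = 911260/93 + 4030 = 1286050/93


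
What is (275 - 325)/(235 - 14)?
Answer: -50/221 ≈ -0.22624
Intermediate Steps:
(275 - 325)/(235 - 14) = -50/221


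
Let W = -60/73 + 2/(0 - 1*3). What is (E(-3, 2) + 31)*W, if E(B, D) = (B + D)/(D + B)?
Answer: -10432/219 ≈ -47.635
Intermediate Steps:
E(B, D) = 1 (E(B, D) = (B + D)/(B + D) = 1)
W = -326/219 (W = -60*1/73 + 2/(0 - 3) = -60/73 + 2/(-3) = -60/73 + 2*(-⅓) = -60/73 - ⅔ = -326/219 ≈ -1.4886)
(E(-3, 2) + 31)*W = (1 + 31)*(-326/219) = 32*(-326/219) = -10432/219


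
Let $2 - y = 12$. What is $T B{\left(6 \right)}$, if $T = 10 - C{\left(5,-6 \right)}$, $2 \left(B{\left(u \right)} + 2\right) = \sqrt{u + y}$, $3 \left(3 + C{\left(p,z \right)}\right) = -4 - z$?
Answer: $- \frac{74}{3} + \frac{37 i}{3} \approx -24.667 + 12.333 i$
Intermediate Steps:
$y = -10$ ($y = 2 - 12 = -10$)
$C{\left(p,z \right)} = - \frac{13}{3} - \frac{z}{3}$ ($C{\left(p,z \right)} = -3 + \frac{-4 - z}{3} = -3 - \left(\frac{4}{3} + \frac{z}{3}\right) = - \frac{13}{3} - \frac{z}{3}$)
$B{\left(u \right)} = -2 + \frac{\sqrt{-10 + u}}{2}$ ($B{\left(u \right)} = -2 + \frac{\sqrt{u - 10}}{2} = -2 + \frac{\sqrt{-10 + u}}{2}$)
$T = \frac{37}{3}$ ($T = 10 - \left(- \frac{13}{3} - -2\right) = 10 - \left(- \frac{13}{3} + 2\right) = 10 - - \frac{7}{3} = 10 + \frac{7}{3} = \frac{37}{3} \approx 12.333$)
$T B{\left(6 \right)} = \frac{37 \left(-2 + \frac{\sqrt{-10 + 6}}{2}\right)}{3} = \frac{37 \left(-2 + \frac{\sqrt{-4}}{2}\right)}{3} = \frac{37 \left(-2 + \frac{2 i}{2}\right)}{3} = \frac{37 \left(-2 + i\right)}{3} = - \frac{74}{3} + \frac{37 i}{3}$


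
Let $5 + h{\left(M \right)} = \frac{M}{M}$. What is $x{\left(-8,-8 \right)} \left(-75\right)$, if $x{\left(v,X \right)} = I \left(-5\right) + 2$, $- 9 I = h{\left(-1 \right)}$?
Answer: $\frac{50}{3} \approx 16.667$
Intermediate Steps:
$h{\left(M \right)} = -4$ ($h{\left(M \right)} = -5 + \frac{M}{M} = -5 + 1 = -4$)
$I = \frac{4}{9}$ ($I = \left(- \frac{1}{9}\right) \left(-4\right) = \frac{4}{9} \approx 0.44444$)
$x{\left(v,X \right)} = - \frac{2}{9}$ ($x{\left(v,X \right)} = \frac{4}{9} \left(-5\right) + 2 = - \frac{20}{9} + 2 = - \frac{2}{9}$)
$x{\left(-8,-8 \right)} \left(-75\right) = \left(- \frac{2}{9}\right) \left(-75\right) = \frac{50}{3}$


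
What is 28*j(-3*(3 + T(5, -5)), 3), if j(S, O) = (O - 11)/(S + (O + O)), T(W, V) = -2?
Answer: -224/3 ≈ -74.667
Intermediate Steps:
j(S, O) = (-11 + O)/(S + 2*O)
28*j(-3*(3 + T(5, -5)), 3) = 28*((-11 + 3)/(-3*(3 - 2) + 2*3)) = 28*(-8/(-3*1 + 6)) = 28*(-8/(-3 + 6)) = 28*(-8/3) = -224/3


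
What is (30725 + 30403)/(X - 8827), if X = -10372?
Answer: -61128/19199 ≈ -3.1839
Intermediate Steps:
(30725 + 30403)/(X - 8827) = (30725 + 30403)/(-10372 - 8827) = 61128/(-19199) = 61128*(-1/19199) = -61128/19199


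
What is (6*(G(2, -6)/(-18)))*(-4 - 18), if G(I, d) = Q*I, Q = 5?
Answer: 220/3 ≈ 73.333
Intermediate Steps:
G(I, d) = 5*I
(6*(G(2, -6)/(-18)))*(-4 - 18) = (6*((5*2)/(-18)))*(-4 - 18) = (6*(10*(-1/18)))*(-22) = (6*(-5/9))*(-22) = -10/3*(-22) = 220/3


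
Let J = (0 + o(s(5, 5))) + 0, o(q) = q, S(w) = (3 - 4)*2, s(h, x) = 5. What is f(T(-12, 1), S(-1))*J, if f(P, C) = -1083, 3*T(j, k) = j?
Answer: -5415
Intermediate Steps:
T(j, k) = j/3
S(w) = -2 (S(w) = -1*2 = -2)
J = 5 (J = (0 + 5) + 0 = 5 + 0 = 5)
f(T(-12, 1), S(-1))*J = -1083*5 = -5415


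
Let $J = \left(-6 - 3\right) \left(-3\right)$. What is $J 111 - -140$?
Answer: $3137$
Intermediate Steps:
$J = 27$ ($J = \left(-9\right) \left(-3\right) = 27$)
$J 111 - -140 = 27 \cdot 111 - -140 = 2997 + 140 = 3137$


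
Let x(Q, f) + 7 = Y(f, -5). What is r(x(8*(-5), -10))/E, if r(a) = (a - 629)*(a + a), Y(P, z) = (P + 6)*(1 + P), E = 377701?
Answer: -34800/377701 ≈ -0.092136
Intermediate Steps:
Y(P, z) = (1 + P)*(6 + P) (Y(P, z) = (6 + P)*(1 + P) = (1 + P)*(6 + P))
x(Q, f) = -1 + f² + 7*f (x(Q, f) = -7 + (6 + f² + 7*f) = -1 + f² + 7*f)
r(a) = 2*a*(-629 + a) (r(a) = (-629 + a)*(2*a) = 2*a*(-629 + a))
r(x(8*(-5), -10))/E = (2*(-1 + (-10)² + 7*(-10))*(-629 + (-1 + (-10)² + 7*(-10))))/377701 = (2*(-1 + 100 - 70)*(-629 + (-1 + 100 - 70)))*(1/377701) = (2*29*(-629 + 29))*(1/377701) = (2*29*(-600))*(1/377701) = -34800*1/377701 = -34800/377701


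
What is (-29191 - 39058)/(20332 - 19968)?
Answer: -68249/364 ≈ -187.50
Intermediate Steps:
(-29191 - 39058)/(20332 - 19968) = -68249/364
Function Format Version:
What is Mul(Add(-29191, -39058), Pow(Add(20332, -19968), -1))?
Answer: Rational(-68249, 364) ≈ -187.50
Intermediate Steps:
Mul(Add(-29191, -39058), Pow(Add(20332, -19968), -1)) = Mul(-68249, Pow(364, -1)) = Mul(-68249, Rational(1, 364)) = Rational(-68249, 364)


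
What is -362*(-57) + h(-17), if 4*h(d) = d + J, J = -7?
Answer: 20628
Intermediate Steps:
h(d) = -7/4 + d/4 (h(d) = (d - 7)/4 = (-7 + d)/4 = -7/4 + d/4)
-362*(-57) + h(-17) = -362*(-57) + (-7/4 + (1/4)*(-17)) = 20634 + (-7/4 - 17/4) = 20634 - 6 = 20628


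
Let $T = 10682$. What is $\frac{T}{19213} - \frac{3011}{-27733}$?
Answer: $\frac{354094249}{532834129} \approx 0.66455$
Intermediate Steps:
$\frac{T}{19213} - \frac{3011}{-27733} = \frac{10682}{19213} - \frac{3011}{-27733} = 10682 \cdot \frac{1}{19213} - - \frac{3011}{27733} = \frac{10682}{19213} + \frac{3011}{27733} = \frac{354094249}{532834129}$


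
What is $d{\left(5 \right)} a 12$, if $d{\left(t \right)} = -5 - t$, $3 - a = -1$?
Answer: $-480$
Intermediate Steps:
$a = 4$ ($a = 3 - -1 = 3 + 1 = 4$)
$d{\left(5 \right)} a 12 = \left(-5 - 5\right) 4 \cdot 12 = \left(-10\right) 4 \cdot 12 = \left(-40\right) 12 = -480$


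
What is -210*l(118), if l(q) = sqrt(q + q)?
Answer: -420*sqrt(59) ≈ -3226.1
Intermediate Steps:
l(q) = sqrt(2)*sqrt(q) (l(q) = sqrt(2*q) = sqrt(2)*sqrt(q))
-210*l(118) = -210*sqrt(2)*sqrt(118) = -420*sqrt(59)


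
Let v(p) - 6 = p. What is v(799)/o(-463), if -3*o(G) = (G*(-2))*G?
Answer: 2415/428738 ≈ 0.0056328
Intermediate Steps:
o(G) = 2*G**2/3 (o(G) = -G*(-2)*G/3 = -(-2*G)*G/3 = -(-2)*G**2/3 = 2*G**2/3)
v(p) = 6 + p
v(799)/o(-463) = (6 + 799)/(((2/3)*(-463)**2)) = 805/(((2/3)*214369)) = 805/(428738/3) = 805*(3/428738) = 2415/428738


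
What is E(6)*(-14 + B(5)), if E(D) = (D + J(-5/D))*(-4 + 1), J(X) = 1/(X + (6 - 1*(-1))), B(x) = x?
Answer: 6156/37 ≈ 166.38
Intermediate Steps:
J(X) = 1/(7 + X) (J(X) = 1/(X + (6 + 1)) = 1/(X + 7) = 1/(7 + X))
E(D) = -3*D - 3/(7 - 5/D) (E(D) = (D + 1/(7 - 5/D))*(-4 + 1) = (D + 1/(7 - 5/D))*(-3) = -3*D - 3/(7 - 5/D))
E(6)*(-14 + B(5)) = (3*6*(4 - 7*6)/(-5 + 7*6))*(-14 + 5) = (3*6*(4 - 42)/(-5 + 42))*(-9) = (3*6*(-38)/37)*(-9) = (3*6*(1/37)*(-38))*(-9) = -684/37*(-9) = 6156/37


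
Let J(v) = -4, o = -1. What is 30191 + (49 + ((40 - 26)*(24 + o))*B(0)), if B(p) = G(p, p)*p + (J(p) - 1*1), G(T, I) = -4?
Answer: 28630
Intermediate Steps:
B(p) = -5 - 4*p (B(p) = -4*p + (-4 - 1*1) = -4*p + (-4 - 1) = -4*p - 5 = -5 - 4*p)
30191 + (49 + ((40 - 26)*(24 + o))*B(0)) = 30191 + (49 + ((40 - 26)*(24 - 1))*(-5 - 4*0)) = 30191 + (49 + (14*23)*(-5 + 0)) = 30191 + (49 + 322*(-5)) = 30191 + (49 - 1610) = 30191 - 1561 = 28630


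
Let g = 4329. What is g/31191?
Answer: 39/281 ≈ 0.13879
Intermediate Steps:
g/31191 = 4329/31191 = 4329*(1/31191) = 39/281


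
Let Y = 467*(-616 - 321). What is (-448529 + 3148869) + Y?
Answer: 2262761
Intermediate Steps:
Y = -437579 (Y = 467*(-937) = -437579)
(-448529 + 3148869) + Y = (-448529 + 3148869) - 437579 = 2700340 - 437579 = 2262761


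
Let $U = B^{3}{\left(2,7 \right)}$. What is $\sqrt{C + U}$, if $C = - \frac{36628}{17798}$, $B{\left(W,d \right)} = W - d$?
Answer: $\frac{i \sqrt{10062001411}}{8899} \approx 11.272 i$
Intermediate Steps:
$U = -125$ ($U = \left(2 - 7\right)^{3} = \left(-5\right)^{3} = -125$)
$C = - \frac{18314}{8899}$ ($C = \left(-36628\right) \frac{1}{17798} = - \frac{18314}{8899} \approx -2.058$)
$\sqrt{C + U} = \sqrt{- \frac{18314}{8899} - 125} = \sqrt{- \frac{1130689}{8899}} = \frac{i \sqrt{10062001411}}{8899}$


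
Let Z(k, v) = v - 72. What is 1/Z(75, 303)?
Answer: 1/231 ≈ 0.0043290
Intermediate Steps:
Z(k, v) = -72 + v
1/Z(75, 303) = 1/(-72 + 303) = 1/231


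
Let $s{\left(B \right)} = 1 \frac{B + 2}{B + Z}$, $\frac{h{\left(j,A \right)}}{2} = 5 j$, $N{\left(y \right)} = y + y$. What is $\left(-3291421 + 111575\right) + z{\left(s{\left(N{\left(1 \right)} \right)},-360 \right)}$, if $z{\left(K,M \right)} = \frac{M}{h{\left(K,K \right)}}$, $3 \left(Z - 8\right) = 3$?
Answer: $-3179945$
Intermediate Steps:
$Z = 9$ ($Z = 8 + \frac{1}{3} \cdot 3 = 8 + 1 = 9$)
$N{\left(y \right)} = 2 y$
$h{\left(j,A \right)} = 10 j$ ($h{\left(j,A \right)} = 2 \cdot 5 j = 10 j$)
$s{\left(B \right)} = \frac{2 + B}{9 + B}$ ($s{\left(B \right)} = 1 \frac{B + 2}{B + 9} = 1 \frac{2 + B}{9 + B} = \frac{2 + B}{9 + B}$)
$z{\left(K,M \right)} = \frac{M}{10 K}$
$\left(-3291421 + 111575\right) + z{\left(s{\left(N{\left(1 \right)} \right)},-360 \right)} = \left(-3291421 + 111575\right) + \frac{1}{10} \left(-360\right) \frac{1}{\frac{1}{9 + 2 \cdot 1} \left(2 + 2 \cdot 1\right)} = -3179846 + \frac{1}{10} \left(-360\right) \frac{1}{\frac{1}{9 + 2} \left(2 + 2\right)} = -3179846 + \frac{1}{10} \left(-360\right) \frac{1}{\frac{1}{11} \cdot 4} = -3179846 + \frac{1}{10} \left(-360\right) \frac{1}{\frac{4}{11}} = -3179846 + \frac{1}{10} \left(-360\right) \frac{11}{4} = -3179846 - 99 = -3179945$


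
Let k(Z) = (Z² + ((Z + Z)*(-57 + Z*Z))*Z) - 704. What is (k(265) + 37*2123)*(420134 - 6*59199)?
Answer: 639999524059680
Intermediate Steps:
k(Z) = -704 + Z² + 2*Z²*(-57 + Z²) (k(Z) = (Z² + ((2*Z)*(-57 + Z²))*Z) - 704 = (Z² + (2*Z*(-57 + Z²))*Z) - 704 = (Z² + 2*Z²*(-57 + Z²)) - 704 = -704 + Z² + 2*Z²*(-57 + Z²))
(k(265) + 37*2123)*(420134 - 6*59199) = ((-704 - 113*265² + 2*265⁴) + 37*2123)*(420134 - 6*59199) = ((-704 - 113*70225 + 2*4931550625) + 78551)*(420134 - 355194) = ((-704 - 7935425 + 9863101250) + 78551)*64940 = (9855165121 + 78551)*64940 = 9855243672*64940 = 639999524059680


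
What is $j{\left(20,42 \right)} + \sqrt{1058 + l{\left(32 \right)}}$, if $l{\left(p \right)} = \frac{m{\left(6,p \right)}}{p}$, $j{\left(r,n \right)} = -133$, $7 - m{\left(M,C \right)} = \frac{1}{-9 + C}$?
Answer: $-133 + \frac{\sqrt{559797}}{23} \approx -100.47$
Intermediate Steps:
$m{\left(M,C \right)} = 7 - \frac{1}{-9 + C}$
$l{\left(p \right)} = \frac{-64 + 7 p}{p \left(-9 + p\right)}$ ($l{\left(p \right)} = \frac{\frac{1}{-9 + p} \left(-64 + 7 p\right)}{p} = \frac{-64 + 7 p}{p \left(-9 + p\right)}$)
$j{\left(20,42 \right)} + \sqrt{1058 + l{\left(32 \right)}} = -133 + \sqrt{1058 + \frac{-64 + 7 \cdot 32}{32 \left(-9 + 32\right)}} = -133 + \sqrt{1058 + \frac{-64 + 224}{32 \cdot 23}} = -133 + \sqrt{1058 + \frac{1}{32} \cdot \frac{1}{23} \cdot 160} = -133 + \sqrt{1058 + \frac{5}{23}} = -133 + \sqrt{\frac{24339}{23}} = -133 + \frac{\sqrt{559797}}{23}$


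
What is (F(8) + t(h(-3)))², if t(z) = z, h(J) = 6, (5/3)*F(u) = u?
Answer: 2916/25 ≈ 116.64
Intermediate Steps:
F(u) = 3*u/5
(F(8) + t(h(-3)))² = ((⅗)*8 + 6)² = (24/5 + 6)² = (54/5)² = 2916/25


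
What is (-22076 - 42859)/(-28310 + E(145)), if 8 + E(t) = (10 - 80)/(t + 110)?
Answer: 3311685/1444232 ≈ 2.2930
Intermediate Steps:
E(t) = -8 - 70/(110 + t) (E(t) = -8 + (10 - 80)/(t + 110) = -8 - 70/(110 + t))
(-22076 - 42859)/(-28310 + E(145)) = (-22076 - 42859)/(-28310 + 2*(-475 - 4*145)/(110 + 145)) = -64935/(-28310 + 2*(-475 - 580)/255) = -64935/(-28310 + 2*(1/255)*(-1055)) = -64935/(-28310 - 422/51) = -64935/(-1444232/51) = -64935*(-51/1444232) = 3311685/1444232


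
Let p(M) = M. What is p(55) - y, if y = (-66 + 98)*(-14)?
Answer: 503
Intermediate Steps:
y = -448 (y = 32*(-14) = -448)
p(55) - y = 55 - 1*(-448) = 55 + 448 = 503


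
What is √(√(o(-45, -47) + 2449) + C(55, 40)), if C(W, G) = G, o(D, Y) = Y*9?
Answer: √(40 + √2026) ≈ 9.2202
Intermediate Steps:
o(D, Y) = 9*Y
√(√(o(-45, -47) + 2449) + C(55, 40)) = √(√(9*(-47) + 2449) + 40) = √(√(-423 + 2449) + 40) = √(√2026 + 40) = √(40 + √2026)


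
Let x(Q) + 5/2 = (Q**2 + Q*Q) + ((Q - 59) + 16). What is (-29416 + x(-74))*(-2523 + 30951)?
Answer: -528291738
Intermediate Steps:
x(Q) = -91/2 + Q + 2*Q**2 (x(Q) = -5/2 + ((Q**2 + Q*Q) + ((Q - 59) + 16)) = -5/2 + ((Q**2 + Q**2) + ((-59 + Q) + 16)) = -5/2 + (2*Q**2 + (-43 + Q)) = -5/2 + (-43 + Q + 2*Q**2) = -91/2 + Q + 2*Q**2)
(-29416 + x(-74))*(-2523 + 30951) = (-29416 + (-91/2 - 74 + 2*(-74)**2))*(-2523 + 30951) = (-29416 + (-91/2 - 74 + 2*5476))*28428 = (-29416 + (-91/2 - 74 + 10952))*28428 = (-29416 + 21665/2)*28428 = -37167/2*28428 = -528291738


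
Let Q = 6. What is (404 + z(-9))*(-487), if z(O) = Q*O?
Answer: -170450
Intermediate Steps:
z(O) = 6*O
(404 + z(-9))*(-487) = (404 + 6*(-9))*(-487) = (404 - 54)*(-487) = 350*(-487) = -170450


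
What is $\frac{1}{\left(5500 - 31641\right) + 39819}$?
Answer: $\frac{1}{13678} \approx 7.311 \cdot 10^{-5}$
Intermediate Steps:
$\frac{1}{\left(5500 - 31641\right) + 39819} = \frac{1}{-26141 + 39819} = \frac{1}{13678}$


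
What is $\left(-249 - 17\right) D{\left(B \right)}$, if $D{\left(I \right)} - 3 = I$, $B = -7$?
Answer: $1064$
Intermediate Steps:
$D{\left(I \right)} = 3 + I$
$\left(-249 - 17\right) D{\left(B \right)} = \left(-249 - 17\right) \left(3 - 7\right) = \left(-249 - 17\right) \left(-4\right) = \left(-266\right) \left(-4\right) = 1064$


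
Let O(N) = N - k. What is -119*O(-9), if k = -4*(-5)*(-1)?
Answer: -1309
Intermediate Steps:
k = -20 (k = 20*(-1) = -20)
O(N) = 20 + N (O(N) = N - 1*(-20) = N + 20 = 20 + N)
-119*O(-9) = -119*(20 - 9) = -119*11 = -1309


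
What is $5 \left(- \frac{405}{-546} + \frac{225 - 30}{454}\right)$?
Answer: $\frac{120975}{20657} \approx 5.8564$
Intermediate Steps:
$5 \left(- \frac{405}{-546} + \frac{225 - 30}{454}\right) = 5 \left(\left(-405\right) \left(- \frac{1}{546}\right) + \left(225 - 30\right) \frac{1}{454}\right) = 5 \left(\frac{135}{182} + 195 \cdot \frac{1}{454}\right) = 5 \left(\frac{135}{182} + \frac{195}{454}\right) = 5 \cdot \frac{24195}{20657} = \frac{120975}{20657}$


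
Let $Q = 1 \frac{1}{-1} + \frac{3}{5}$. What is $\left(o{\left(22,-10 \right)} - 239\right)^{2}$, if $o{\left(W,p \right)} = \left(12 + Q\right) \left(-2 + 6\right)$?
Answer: $\frac{927369}{25} \approx 37095.0$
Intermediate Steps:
$Q = - \frac{2}{5}$ ($Q = 1 \left(-1\right) + 3 \cdot \frac{1}{5} = -1 + \frac{3}{5} = - \frac{2}{5} \approx -0.4$)
$o{\left(W,p \right)} = \frac{232}{5}$ ($o{\left(W,p \right)} = \left(12 - \frac{2}{5}\right) \left(-2 + 6\right) = \frac{58}{5} \cdot 4 = \frac{232}{5}$)
$\left(o{\left(22,-10 \right)} - 239\right)^{2} = \left(\frac{232}{5} - 239\right)^{2} = \left(- \frac{963}{5}\right)^{2} = \frac{927369}{25}$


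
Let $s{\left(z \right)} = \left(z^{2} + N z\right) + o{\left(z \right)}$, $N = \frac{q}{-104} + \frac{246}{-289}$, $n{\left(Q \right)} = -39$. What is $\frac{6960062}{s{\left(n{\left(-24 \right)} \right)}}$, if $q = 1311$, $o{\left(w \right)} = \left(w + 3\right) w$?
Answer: $\frac{16091663344}{7975989} \approx 2017.5$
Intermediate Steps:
$o{\left(w \right)} = w \left(3 + w\right)$ ($o{\left(w \right)} = \left(3 + w\right) w = w \left(3 + w\right)$)
$N = - \frac{404463}{30056}$ ($N = \frac{1311}{-104} + \frac{246}{-289} = 1311 \left(- \frac{1}{104}\right) + 246 \left(- \frac{1}{289}\right) = - \frac{1311}{104} - \frac{246}{289} = - \frac{404463}{30056} \approx -13.457$)
$s{\left(z \right)} = z^{2} - \frac{404463 z}{30056} + z \left(3 + z\right)$ ($s{\left(z \right)} = \left(z^{2} - \frac{404463 z}{30056}\right) + z \left(3 + z\right) = z^{2} - \frac{404463 z}{30056} + z \left(3 + z\right)$)
$\frac{6960062}{s{\left(n{\left(-24 \right)} \right)}} = \frac{6960062}{\frac{1}{30056} \left(-39\right) \left(-314295 + 60112 \left(-39\right)\right)} = \frac{6960062}{\frac{1}{30056} \left(-39\right) \left(-314295 - 2344368\right)} = \frac{6960062}{\frac{1}{30056} \left(-39\right) \left(-2658663\right)} = \frac{6960062}{\frac{7975989}{2312}} = 6960062 \cdot \frac{2312}{7975989} = \frac{16091663344}{7975989}$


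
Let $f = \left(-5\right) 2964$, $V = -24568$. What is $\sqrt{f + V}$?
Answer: $2 i \sqrt{9847} \approx 198.46 i$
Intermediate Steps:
$f = -14820$
$\sqrt{f + V} = \sqrt{-14820 - 24568} = \sqrt{-39388} = 2 i \sqrt{9847}$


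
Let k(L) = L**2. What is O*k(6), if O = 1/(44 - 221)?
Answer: -12/59 ≈ -0.20339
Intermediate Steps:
O = -1/177 (O = 1/(-177) = -1/177 ≈ -0.0056497)
O*k(6) = -1/177*6**2 = -1/177*36 = -12/59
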